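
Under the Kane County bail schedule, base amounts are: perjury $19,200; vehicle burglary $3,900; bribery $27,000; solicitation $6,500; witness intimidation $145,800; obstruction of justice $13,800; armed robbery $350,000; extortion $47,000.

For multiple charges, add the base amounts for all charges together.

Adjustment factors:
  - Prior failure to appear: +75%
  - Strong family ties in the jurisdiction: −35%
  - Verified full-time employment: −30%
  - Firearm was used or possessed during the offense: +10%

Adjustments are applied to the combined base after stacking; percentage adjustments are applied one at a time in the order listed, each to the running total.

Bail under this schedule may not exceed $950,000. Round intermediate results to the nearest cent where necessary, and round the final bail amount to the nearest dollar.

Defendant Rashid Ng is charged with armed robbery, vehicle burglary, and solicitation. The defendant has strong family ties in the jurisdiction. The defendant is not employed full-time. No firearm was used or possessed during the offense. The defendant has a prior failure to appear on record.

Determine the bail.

Base amounts from the schedule: armed robbery $350,000; vehicle burglary $3,900; solicitation $6,500.
Stacking rule: sum of all bases. $350,000 + $3,900 + $6,500 = $360,400.
Prior failure to appear (+75%): $360,400 × 1.75 = $630,700.
Strong family ties in the jurisdiction (−35%): $630,700 × 0.65 = $409,955.
$409,955 is within the $950,000 maximum.

$409,955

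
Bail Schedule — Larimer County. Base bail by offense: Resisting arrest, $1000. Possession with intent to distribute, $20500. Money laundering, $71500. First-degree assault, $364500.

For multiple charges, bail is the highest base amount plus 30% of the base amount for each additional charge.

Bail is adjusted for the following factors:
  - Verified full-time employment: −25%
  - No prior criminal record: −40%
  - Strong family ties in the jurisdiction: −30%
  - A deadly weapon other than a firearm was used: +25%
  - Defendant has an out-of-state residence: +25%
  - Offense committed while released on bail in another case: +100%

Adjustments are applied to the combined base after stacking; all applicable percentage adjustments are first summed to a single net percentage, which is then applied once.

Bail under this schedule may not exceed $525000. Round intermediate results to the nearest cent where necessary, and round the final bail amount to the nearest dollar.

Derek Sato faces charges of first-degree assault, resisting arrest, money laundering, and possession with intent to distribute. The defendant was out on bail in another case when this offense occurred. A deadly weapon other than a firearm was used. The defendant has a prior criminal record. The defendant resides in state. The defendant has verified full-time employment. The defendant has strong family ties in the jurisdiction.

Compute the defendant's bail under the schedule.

Base amounts from the schedule: first-degree assault $364500; resisting arrest $1000; money laundering $71500; possession with intent to distribute $20500.
Stacking rule: highest base plus 30% of each additional charge. Highest is first-degree assault at $364500. Additional: $1000 × 30% = $300; $71500 × 30% = $21450; $20500 × 30% = $6150. Combined base = $364500 + $27900 = $392400.
Net percentage adjustment: −25% −30% +25% +100% = +70%. $392400 × 1.7 = $667080.
Result $667080 exceeds the maximum of $525000; bail is capped at $525000.

$525000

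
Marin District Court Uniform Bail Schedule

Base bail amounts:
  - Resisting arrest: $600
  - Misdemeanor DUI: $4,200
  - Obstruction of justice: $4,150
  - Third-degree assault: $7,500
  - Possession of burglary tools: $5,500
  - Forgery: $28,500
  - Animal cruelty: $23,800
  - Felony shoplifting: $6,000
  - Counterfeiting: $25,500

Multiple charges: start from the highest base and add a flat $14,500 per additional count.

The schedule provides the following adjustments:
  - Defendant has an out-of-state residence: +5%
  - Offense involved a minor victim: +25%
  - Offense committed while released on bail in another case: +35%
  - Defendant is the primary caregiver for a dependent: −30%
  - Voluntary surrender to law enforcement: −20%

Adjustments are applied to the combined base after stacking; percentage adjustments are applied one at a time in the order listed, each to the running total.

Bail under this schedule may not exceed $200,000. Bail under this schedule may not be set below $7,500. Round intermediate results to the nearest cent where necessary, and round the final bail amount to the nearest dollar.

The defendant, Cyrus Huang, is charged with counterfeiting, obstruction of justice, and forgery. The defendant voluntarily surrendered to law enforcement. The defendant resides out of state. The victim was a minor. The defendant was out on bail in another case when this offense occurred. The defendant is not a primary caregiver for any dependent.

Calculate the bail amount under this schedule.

Base amounts from the schedule: counterfeiting $25,500; obstruction of justice $4,150; forgery $28,500.
Stacking rule: highest base plus $14,500 per additional charge. Highest is forgery at $28,500; 2 additional charges → +$29,000. Combined base = $57,500.
Defendant has an out-of-state residence (+5%): $57,500 × 1.05 = $60,375.
Offense involved a minor victim (+25%): $60,375 × 1.25 = $75,468.75.
Offense committed while released on bail in another case (+35%): $75,468.75 × 1.35 = $101,882.81.
Voluntary surrender to law enforcement (−20%): $101,882.81 × 0.8 = $81,506.25.
$81,506.25 is within the $200,000 maximum.
$81,506.25 is at or above the $7,500 minimum.
Rounded to the nearest dollar: $81,506.

$81,506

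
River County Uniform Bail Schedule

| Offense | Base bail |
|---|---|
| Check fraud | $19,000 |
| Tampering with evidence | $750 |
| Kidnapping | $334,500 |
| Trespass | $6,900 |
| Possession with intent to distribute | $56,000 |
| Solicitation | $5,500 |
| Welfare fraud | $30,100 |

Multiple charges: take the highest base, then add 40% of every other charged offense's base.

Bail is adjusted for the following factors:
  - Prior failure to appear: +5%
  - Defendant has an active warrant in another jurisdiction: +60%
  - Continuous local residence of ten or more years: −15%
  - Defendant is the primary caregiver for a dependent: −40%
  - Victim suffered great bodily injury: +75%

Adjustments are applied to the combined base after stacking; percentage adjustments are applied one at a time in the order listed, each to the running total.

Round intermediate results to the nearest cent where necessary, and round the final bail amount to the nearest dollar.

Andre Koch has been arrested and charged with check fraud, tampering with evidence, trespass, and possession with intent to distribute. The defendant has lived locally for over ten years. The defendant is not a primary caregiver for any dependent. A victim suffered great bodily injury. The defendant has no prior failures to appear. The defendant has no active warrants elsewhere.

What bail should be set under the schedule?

$99,157

Base amounts from the schedule: check fraud $19,000; tampering with evidence $750; trespass $6,900; possession with intent to distribute $56,000.
Stacking rule: highest base plus 40% of each additional charge. Highest is possession with intent to distribute at $56,000. Additional: $19,000 × 40% = $7,600; $750 × 40% = $300; $6,900 × 40% = $2,760. Combined base = $56,000 + $10,660 = $66,660.
Continuous local residence of ten or more years (−15%): $66,660 × 0.85 = $56,661.
Victim suffered great bodily injury (+75%): $56,661 × 1.75 = $99,156.75.
Rounded to the nearest dollar: $99,157.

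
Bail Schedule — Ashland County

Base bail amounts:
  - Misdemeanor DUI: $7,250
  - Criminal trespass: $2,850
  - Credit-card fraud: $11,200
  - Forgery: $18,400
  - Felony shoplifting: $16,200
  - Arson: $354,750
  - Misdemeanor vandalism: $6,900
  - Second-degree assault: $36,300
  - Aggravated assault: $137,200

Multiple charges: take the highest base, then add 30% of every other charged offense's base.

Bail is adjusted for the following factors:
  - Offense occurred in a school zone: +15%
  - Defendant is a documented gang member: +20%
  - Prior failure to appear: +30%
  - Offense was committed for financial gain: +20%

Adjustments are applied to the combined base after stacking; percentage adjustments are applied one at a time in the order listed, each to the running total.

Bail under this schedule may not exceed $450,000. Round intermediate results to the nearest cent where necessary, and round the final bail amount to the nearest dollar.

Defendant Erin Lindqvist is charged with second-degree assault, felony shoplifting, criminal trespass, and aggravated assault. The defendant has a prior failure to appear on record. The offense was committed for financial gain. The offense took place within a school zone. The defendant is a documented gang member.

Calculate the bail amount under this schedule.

$331,111

Base amounts from the schedule: second-degree assault $36,300; felony shoplifting $16,200; criminal trespass $2,850; aggravated assault $137,200.
Stacking rule: highest base plus 30% of each additional charge. Highest is aggravated assault at $137,200. Additional: $36,300 × 30% = $10,890; $16,200 × 30% = $4,860; $2,850 × 30% = $855. Combined base = $137,200 + $16,605 = $153,805.
Offense occurred in a school zone (+15%): $153,805 × 1.15 = $176,875.75.
Defendant is a documented gang member (+20%): $176,875.75 × 1.2 = $212,250.90.
Prior failure to appear (+30%): $212,250.90 × 1.3 = $275,926.17.
Offense was committed for financial gain (+20%): $275,926.17 × 1.2 = $331,111.40.
$331,111.40 is within the $450,000 maximum.
Rounded to the nearest dollar: $331,111.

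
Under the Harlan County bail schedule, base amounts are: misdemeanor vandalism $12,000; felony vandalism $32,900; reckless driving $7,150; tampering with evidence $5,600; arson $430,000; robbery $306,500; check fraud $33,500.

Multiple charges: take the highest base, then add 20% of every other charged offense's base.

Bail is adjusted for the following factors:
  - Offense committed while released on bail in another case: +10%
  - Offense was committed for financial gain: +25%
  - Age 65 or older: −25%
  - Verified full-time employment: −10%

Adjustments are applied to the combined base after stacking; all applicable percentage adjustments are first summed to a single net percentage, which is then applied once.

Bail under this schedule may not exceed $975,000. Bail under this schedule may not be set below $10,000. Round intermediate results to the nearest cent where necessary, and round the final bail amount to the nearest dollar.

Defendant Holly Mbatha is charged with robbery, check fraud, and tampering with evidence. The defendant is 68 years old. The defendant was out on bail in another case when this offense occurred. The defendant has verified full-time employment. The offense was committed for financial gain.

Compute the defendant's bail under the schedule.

$314,320

Base amounts from the schedule: robbery $306,500; check fraud $33,500; tampering with evidence $5,600.
Stacking rule: highest base plus 20% of each additional charge. Highest is robbery at $306,500. Additional: $33,500 × 20% = $6,700; $5,600 × 20% = $1,120. Combined base = $306,500 + $7,820 = $314,320.
Net percentage adjustment: +10% +25% −25% −10% = +0%. $314,320 × 1 = $314,320.
$314,320 is within the $975,000 maximum.
$314,320 is at or above the $10,000 minimum.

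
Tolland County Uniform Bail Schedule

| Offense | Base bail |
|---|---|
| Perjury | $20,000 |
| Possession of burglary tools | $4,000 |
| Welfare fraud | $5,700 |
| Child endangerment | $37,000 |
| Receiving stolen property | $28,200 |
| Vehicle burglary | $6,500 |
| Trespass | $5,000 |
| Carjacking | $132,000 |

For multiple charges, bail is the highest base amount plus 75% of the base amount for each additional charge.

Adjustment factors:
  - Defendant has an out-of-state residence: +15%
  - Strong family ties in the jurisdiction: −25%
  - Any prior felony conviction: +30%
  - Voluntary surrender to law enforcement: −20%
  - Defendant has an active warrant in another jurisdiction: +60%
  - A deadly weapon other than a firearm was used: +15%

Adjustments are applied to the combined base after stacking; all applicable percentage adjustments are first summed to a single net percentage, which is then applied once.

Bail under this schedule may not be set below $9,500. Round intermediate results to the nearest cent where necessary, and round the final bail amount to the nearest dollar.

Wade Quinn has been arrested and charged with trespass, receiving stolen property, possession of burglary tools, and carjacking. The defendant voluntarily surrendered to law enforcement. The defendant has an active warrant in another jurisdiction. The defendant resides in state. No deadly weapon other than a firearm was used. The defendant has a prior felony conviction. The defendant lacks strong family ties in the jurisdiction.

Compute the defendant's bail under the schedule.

Base amounts from the schedule: trespass $5,000; receiving stolen property $28,200; possession of burglary tools $4,000; carjacking $132,000.
Stacking rule: highest base plus 75% of each additional charge. Highest is carjacking at $132,000. Additional: $5,000 × 75% = $3,750; $28,200 × 75% = $21,150; $4,000 × 75% = $3,000. Combined base = $132,000 + $27,900 = $159,900.
Net percentage adjustment: +30% −20% +60% = +70%. $159,900 × 1.7 = $271,830.
$271,830 is at or above the $9,500 minimum.

$271,830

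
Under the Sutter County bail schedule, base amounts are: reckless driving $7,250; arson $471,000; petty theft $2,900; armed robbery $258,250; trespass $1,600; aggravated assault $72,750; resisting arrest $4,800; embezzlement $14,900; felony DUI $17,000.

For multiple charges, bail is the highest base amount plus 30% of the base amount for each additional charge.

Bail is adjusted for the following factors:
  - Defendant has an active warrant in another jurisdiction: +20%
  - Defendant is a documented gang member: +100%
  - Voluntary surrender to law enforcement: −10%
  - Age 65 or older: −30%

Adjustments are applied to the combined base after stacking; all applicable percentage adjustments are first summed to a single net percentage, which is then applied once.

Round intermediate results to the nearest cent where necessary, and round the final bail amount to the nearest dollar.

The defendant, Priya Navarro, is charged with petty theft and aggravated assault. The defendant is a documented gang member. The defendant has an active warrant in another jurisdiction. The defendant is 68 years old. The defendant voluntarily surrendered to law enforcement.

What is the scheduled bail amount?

$132,516

Base amounts from the schedule: petty theft $2,900; aggravated assault $72,750.
Stacking rule: highest base plus 30% of each additional charge. Highest is aggravated assault at $72,750. Additional: $2,900 × 30% = $870. Combined base = $72,750 + $870 = $73,620.
Net percentage adjustment: +20% +100% −10% −30% = +80%. $73,620 × 1.8 = $132,516.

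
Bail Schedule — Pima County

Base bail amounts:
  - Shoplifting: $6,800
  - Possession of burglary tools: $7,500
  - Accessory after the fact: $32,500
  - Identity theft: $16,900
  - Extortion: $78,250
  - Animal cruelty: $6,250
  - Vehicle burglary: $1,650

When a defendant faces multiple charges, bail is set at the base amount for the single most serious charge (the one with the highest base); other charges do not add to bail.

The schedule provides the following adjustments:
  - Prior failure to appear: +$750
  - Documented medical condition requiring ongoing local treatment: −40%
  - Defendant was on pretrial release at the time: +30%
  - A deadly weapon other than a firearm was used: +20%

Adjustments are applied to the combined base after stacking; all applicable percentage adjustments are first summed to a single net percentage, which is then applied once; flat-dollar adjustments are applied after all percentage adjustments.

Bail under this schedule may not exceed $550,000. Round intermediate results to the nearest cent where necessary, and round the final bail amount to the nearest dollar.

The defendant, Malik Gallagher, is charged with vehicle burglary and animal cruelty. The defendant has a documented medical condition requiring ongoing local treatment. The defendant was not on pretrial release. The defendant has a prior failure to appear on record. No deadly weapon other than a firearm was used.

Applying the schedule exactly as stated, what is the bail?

$4,500

Base amounts from the schedule: vehicle burglary $1,650; animal cruelty $6,250.
Stacking rule: use the highest base only. Highest is animal cruelty at $6,250. Combined base = $6,250.
Documented medical condition requiring ongoing local treatment (−40%): $6,250 × 0.6 = $3,750.
Prior failure to appear (+$750 flat): $3,750 + $750 = $4,500.
$4,500 is within the $550,000 maximum.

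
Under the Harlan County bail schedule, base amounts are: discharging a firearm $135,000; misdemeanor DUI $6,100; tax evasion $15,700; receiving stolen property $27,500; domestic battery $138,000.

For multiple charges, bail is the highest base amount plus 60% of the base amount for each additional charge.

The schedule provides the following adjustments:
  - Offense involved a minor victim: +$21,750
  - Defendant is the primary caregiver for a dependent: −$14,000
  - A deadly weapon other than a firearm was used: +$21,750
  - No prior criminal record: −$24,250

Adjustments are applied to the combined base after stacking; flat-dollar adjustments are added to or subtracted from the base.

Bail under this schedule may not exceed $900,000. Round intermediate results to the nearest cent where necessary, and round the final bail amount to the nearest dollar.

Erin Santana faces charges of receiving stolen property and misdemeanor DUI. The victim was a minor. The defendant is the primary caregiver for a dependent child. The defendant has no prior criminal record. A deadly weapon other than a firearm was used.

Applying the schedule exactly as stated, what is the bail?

$36,410

Base amounts from the schedule: receiving stolen property $27,500; misdemeanor DUI $6,100.
Stacking rule: highest base plus 60% of each additional charge. Highest is receiving stolen property at $27,500. Additional: $6,100 × 60% = $3,660. Combined base = $27,500 + $3,660 = $31,160.
Offense involved a minor victim (+$21,750 flat): $31,160 + $21,750 = $52,910.
Defendant is the primary caregiver for a dependent (−$14,000 flat): $52,910 − $14,000 = $38,910.
A deadly weapon other than a firearm was used (+$21,750 flat): $38,910 + $21,750 = $60,660.
No prior criminal record (−$24,250 flat): $60,660 − $24,250 = $36,410.
$36,410 is within the $900,000 maximum.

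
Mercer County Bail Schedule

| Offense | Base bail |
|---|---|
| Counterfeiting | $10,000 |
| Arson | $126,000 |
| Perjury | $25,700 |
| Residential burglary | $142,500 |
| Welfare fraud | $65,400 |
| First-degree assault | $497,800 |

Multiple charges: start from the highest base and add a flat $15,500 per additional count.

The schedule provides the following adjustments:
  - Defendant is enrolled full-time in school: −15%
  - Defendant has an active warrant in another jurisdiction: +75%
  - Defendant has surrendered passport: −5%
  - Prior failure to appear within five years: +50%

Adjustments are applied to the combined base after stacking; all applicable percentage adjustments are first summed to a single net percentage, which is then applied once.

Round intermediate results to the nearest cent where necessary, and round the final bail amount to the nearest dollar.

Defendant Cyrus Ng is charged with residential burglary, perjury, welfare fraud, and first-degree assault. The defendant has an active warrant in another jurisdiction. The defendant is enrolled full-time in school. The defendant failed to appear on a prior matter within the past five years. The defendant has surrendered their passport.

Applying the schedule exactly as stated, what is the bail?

Base amounts from the schedule: residential burglary $142,500; perjury $25,700; welfare fraud $65,400; first-degree assault $497,800.
Stacking rule: highest base plus $15,500 per additional charge. Highest is first-degree assault at $497,800; 3 additional charges → +$46,500. Combined base = $544,300.
Net percentage adjustment: −15% +75% −5% +50% = +105%. $544,300 × 2.05 = $1,115,815.

$1,115,815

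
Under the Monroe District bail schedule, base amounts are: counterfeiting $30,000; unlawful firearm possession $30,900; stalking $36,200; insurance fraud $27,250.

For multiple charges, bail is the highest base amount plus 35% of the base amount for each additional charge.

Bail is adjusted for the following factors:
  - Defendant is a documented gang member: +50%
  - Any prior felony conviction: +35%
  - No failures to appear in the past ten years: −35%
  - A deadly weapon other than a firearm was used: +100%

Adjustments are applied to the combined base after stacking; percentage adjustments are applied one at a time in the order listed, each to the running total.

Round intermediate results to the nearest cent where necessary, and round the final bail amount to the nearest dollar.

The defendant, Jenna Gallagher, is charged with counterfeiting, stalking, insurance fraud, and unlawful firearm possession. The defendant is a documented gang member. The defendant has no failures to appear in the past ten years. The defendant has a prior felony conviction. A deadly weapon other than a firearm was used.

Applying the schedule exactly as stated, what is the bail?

Base amounts from the schedule: counterfeiting $30,000; stalking $36,200; insurance fraud $27,250; unlawful firearm possession $30,900.
Stacking rule: highest base plus 35% of each additional charge. Highest is stalking at $36,200. Additional: $30,000 × 35% = $10,500; $27,250 × 35% = $9,537.50; $30,900 × 35% = $10,815. Combined base = $36,200 + $30,852.50 = $67,052.50.
Defendant is a documented gang member (+50%): $67,052.50 × 1.5 = $100,578.75.
Any prior felony conviction (+35%): $100,578.75 × 1.35 = $135,781.31.
No failures to appear in the past ten years (−35%): $135,781.31 × 0.65 = $88,257.85.
A deadly weapon other than a firearm was used (+100%): $88,257.85 × 2 = $176,515.70.
Rounded to the nearest dollar: $176,516.

$176,516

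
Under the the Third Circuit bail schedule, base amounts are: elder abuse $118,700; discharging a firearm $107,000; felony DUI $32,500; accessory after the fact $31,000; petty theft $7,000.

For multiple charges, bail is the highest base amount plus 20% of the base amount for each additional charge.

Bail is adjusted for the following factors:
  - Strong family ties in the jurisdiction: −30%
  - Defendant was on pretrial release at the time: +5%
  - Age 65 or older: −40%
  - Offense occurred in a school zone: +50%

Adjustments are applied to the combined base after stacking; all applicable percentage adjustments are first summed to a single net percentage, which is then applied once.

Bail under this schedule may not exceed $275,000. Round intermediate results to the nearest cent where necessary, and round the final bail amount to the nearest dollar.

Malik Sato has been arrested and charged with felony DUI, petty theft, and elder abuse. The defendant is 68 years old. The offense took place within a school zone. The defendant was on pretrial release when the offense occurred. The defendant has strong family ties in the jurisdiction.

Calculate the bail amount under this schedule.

Base amounts from the schedule: felony DUI $32,500; petty theft $7,000; elder abuse $118,700.
Stacking rule: highest base plus 20% of each additional charge. Highest is elder abuse at $118,700. Additional: $32,500 × 20% = $6,500; $7,000 × 20% = $1,400. Combined base = $118,700 + $7,900 = $126,600.
Net percentage adjustment: −30% +5% −40% +50% = −15%. $126,600 × 0.85 = $107,610.
$107,610 is within the $275,000 maximum.

$107,610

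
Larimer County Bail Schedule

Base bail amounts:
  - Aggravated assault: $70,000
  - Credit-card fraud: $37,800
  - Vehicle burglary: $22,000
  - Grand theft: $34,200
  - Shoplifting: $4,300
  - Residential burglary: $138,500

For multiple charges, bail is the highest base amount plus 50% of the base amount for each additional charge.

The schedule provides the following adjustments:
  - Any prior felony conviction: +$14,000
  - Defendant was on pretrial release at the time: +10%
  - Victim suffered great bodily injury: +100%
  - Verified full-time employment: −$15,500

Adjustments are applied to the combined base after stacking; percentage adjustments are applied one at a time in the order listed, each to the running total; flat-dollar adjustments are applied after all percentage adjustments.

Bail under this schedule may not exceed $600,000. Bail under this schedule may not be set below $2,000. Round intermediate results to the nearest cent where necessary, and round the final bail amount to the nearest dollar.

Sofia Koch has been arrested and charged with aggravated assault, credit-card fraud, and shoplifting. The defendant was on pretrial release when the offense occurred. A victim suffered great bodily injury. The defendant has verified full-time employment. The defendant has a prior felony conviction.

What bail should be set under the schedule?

Base amounts from the schedule: aggravated assault $70,000; credit-card fraud $37,800; shoplifting $4,300.
Stacking rule: highest base plus 50% of each additional charge. Highest is aggravated assault at $70,000. Additional: $37,800 × 50% = $18,900; $4,300 × 50% = $2,150. Combined base = $70,000 + $21,050 = $91,050.
Defendant was on pretrial release at the time (+10%): $91,050 × 1.1 = $100,155.
Victim suffered great bodily injury (+100%): $100,155 × 2 = $200,310.
Any prior felony conviction (+$14,000 flat): $200,310 + $14,000 = $214,310.
Verified full-time employment (−$15,500 flat): $214,310 − $15,500 = $198,810.
$198,810 is within the $600,000 maximum.
$198,810 is at or above the $2,000 minimum.

$198,810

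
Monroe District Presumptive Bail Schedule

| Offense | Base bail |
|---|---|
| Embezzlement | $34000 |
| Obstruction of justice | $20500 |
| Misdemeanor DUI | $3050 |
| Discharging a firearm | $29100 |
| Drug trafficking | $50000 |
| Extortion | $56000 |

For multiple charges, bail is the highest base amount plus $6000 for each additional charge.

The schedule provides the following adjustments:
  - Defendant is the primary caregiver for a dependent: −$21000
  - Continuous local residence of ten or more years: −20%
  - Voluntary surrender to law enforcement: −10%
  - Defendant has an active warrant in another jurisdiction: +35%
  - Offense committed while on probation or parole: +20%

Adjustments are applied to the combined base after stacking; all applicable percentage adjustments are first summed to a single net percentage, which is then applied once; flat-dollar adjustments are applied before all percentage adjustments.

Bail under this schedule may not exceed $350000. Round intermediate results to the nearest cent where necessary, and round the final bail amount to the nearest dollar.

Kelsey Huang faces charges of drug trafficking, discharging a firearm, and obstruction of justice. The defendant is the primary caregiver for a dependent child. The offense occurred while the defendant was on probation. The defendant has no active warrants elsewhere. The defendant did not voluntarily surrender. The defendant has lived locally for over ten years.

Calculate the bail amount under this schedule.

$41000

Base amounts from the schedule: drug trafficking $50000; discharging a firearm $29100; obstruction of justice $20500.
Stacking rule: highest base plus $6000 per additional charge. Highest is drug trafficking at $50000; 2 additional charges → +$12000. Combined base = $62000.
Defendant is the primary caregiver for a dependent (−$21000 flat): $62000 − $21000 = $41000.
Net percentage adjustment: −20% +20% = +0%. $41000 × 1 = $41000.
$41000 is within the $350000 maximum.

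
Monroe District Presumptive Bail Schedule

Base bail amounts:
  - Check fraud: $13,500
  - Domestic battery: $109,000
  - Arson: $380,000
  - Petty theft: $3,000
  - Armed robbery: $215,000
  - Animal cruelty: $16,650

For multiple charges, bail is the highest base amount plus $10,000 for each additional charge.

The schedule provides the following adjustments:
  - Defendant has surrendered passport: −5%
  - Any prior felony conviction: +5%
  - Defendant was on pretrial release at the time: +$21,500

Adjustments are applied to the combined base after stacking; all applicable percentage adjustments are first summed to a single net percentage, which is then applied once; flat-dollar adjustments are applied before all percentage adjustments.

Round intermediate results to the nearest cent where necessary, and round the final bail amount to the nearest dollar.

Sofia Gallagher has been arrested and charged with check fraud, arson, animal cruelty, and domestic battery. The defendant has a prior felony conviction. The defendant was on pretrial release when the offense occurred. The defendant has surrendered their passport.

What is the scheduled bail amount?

Base amounts from the schedule: check fraud $13,500; arson $380,000; animal cruelty $16,650; domestic battery $109,000.
Stacking rule: highest base plus $10,000 per additional charge. Highest is arson at $380,000; 3 additional charges → +$30,000. Combined base = $410,000.
Defendant was on pretrial release at the time (+$21,500 flat): $410,000 + $21,500 = $431,500.
Net percentage adjustment: −5% +5% = +0%. $431,500 × 1 = $431,500.

$431,500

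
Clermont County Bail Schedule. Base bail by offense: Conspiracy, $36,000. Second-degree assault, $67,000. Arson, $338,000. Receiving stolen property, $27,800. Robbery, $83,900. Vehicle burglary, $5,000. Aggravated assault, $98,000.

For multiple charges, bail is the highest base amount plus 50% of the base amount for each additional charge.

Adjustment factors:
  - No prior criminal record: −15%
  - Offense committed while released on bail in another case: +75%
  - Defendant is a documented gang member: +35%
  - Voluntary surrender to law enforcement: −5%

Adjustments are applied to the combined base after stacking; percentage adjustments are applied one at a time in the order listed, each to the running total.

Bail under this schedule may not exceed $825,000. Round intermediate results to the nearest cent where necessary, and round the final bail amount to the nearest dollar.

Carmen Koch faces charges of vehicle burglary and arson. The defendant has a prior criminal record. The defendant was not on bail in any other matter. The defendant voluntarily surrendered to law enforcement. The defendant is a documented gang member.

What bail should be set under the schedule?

$436,691

Base amounts from the schedule: vehicle burglary $5,000; arson $338,000.
Stacking rule: highest base plus 50% of each additional charge. Highest is arson at $338,000. Additional: $5,000 × 50% = $2,500. Combined base = $338,000 + $2,500 = $340,500.
Defendant is a documented gang member (+35%): $340,500 × 1.35 = $459,675.
Voluntary surrender to law enforcement (−5%): $459,675 × 0.95 = $436,691.25.
$436,691.25 is within the $825,000 maximum.
Rounded to the nearest dollar: $436,691.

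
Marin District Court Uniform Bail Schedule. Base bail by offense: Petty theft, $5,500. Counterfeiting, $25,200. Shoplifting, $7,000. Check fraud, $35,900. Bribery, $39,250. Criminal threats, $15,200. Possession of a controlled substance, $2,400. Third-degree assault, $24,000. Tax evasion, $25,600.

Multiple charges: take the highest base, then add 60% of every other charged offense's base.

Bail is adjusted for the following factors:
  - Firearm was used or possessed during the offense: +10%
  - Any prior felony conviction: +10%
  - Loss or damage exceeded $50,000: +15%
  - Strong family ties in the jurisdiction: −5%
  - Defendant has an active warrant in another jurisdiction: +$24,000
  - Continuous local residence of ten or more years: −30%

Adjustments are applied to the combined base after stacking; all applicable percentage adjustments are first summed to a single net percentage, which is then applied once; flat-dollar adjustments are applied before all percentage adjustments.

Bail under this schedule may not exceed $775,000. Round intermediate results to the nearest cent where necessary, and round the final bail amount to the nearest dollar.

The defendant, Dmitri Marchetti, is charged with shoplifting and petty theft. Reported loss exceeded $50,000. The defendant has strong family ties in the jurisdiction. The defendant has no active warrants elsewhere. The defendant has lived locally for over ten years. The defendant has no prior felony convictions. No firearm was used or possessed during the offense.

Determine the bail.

Base amounts from the schedule: shoplifting $7,000; petty theft $5,500.
Stacking rule: highest base plus 60% of each additional charge. Highest is shoplifting at $7,000. Additional: $5,500 × 60% = $3,300. Combined base = $7,000 + $3,300 = $10,300.
Net percentage adjustment: +15% −5% −30% = −20%. $10,300 × 0.8 = $8,240.
$8,240 is within the $775,000 maximum.

$8,240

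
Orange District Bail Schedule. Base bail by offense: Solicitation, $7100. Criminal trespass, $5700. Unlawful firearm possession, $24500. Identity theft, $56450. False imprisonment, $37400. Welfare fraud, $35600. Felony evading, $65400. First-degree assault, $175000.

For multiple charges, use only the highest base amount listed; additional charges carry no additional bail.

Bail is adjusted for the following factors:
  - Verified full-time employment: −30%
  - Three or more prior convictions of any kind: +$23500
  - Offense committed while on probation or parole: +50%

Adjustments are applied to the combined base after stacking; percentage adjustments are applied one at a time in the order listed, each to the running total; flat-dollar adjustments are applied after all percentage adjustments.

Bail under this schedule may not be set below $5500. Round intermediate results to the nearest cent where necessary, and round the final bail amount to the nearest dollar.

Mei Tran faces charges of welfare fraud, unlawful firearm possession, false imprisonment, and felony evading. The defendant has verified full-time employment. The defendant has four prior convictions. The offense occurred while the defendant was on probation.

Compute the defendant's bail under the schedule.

Base amounts from the schedule: welfare fraud $35600; unlawful firearm possession $24500; false imprisonment $37400; felony evading $65400.
Stacking rule: use the highest base only. Highest is felony evading at $65400. Combined base = $65400.
Verified full-time employment (−30%): $65400 × 0.7 = $45780.
Offense committed while on probation or parole (+50%): $45780 × 1.5 = $68670.
Three or more prior convictions of any kind (+$23500 flat): $68670 + $23500 = $92170.
$92170 is at or above the $5500 minimum.

$92170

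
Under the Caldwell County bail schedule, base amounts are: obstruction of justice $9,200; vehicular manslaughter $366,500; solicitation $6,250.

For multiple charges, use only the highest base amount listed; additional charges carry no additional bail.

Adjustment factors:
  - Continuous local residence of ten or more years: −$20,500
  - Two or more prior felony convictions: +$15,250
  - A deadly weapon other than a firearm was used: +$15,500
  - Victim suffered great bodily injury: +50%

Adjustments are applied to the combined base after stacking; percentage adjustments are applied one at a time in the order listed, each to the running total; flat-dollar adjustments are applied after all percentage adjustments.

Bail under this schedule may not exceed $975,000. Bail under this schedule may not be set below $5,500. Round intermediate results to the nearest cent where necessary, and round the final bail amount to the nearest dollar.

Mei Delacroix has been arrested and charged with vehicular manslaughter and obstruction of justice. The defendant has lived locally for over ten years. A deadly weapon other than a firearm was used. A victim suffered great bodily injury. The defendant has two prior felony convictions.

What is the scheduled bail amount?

$560,000

Base amounts from the schedule: vehicular manslaughter $366,500; obstruction of justice $9,200.
Stacking rule: use the highest base only. Highest is vehicular manslaughter at $366,500. Combined base = $366,500.
Victim suffered great bodily injury (+50%): $366,500 × 1.5 = $549,750.
Continuous local residence of ten or more years (−$20,500 flat): $549,750 − $20,500 = $529,250.
Two or more prior felony convictions (+$15,250 flat): $529,250 + $15,250 = $544,500.
A deadly weapon other than a firearm was used (+$15,500 flat): $544,500 + $15,500 = $560,000.
$560,000 is within the $975,000 maximum.
$560,000 is at or above the $5,500 minimum.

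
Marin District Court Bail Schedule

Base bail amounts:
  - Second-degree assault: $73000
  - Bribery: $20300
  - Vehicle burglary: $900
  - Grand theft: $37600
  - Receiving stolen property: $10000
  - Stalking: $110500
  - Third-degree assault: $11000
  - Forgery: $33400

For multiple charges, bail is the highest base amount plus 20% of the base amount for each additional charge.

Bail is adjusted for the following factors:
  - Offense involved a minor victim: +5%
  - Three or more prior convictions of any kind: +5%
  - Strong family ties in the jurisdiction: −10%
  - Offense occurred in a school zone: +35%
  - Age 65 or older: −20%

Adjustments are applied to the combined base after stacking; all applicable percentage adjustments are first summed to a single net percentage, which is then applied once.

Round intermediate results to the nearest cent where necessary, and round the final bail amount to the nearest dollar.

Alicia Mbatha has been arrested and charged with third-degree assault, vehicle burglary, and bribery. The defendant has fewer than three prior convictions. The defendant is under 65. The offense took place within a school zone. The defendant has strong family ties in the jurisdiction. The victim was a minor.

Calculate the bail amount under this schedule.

$29484

Base amounts from the schedule: third-degree assault $11000; vehicle burglary $900; bribery $20300.
Stacking rule: highest base plus 20% of each additional charge. Highest is bribery at $20300. Additional: $11000 × 20% = $2200; $900 × 20% = $180. Combined base = $20300 + $2380 = $22680.
Net percentage adjustment: +5% −10% +35% = +30%. $22680 × 1.3 = $29484.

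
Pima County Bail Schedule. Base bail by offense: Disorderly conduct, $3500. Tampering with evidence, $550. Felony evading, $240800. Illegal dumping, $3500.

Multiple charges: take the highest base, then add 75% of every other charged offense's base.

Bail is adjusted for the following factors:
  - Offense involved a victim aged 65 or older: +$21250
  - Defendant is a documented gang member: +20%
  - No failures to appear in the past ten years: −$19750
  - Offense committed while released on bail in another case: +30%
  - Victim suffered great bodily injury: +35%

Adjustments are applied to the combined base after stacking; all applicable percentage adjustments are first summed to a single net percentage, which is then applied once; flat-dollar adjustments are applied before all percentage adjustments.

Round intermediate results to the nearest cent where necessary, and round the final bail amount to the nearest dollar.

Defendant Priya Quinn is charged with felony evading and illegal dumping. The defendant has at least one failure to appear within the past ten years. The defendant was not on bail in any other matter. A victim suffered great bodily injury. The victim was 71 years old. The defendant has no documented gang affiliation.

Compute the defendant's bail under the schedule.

$357311

Base amounts from the schedule: felony evading $240800; illegal dumping $3500.
Stacking rule: highest base plus 75% of each additional charge. Highest is felony evading at $240800. Additional: $3500 × 75% = $2625. Combined base = $240800 + $2625 = $243425.
Offense involved a victim aged 65 or older (+$21250 flat): $243425 + $21250 = $264675.
Victim suffered great bodily injury (+35%): $264675 × 1.35 = $357311.25.
Rounded to the nearest dollar: $357311.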